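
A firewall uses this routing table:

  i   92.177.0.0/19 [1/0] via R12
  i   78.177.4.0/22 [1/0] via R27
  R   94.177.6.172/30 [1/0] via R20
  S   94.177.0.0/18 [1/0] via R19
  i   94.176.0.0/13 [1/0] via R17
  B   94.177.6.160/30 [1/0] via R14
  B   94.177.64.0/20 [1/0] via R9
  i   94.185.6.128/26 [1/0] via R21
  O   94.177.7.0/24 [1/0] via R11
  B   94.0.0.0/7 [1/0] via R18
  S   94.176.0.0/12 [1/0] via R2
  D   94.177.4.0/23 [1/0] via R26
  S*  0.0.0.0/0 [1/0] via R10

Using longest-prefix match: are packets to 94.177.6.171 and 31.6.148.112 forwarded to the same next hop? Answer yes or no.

94.177.6.171: longest match 94.177.0.0/18 -> R19
31.6.148.112: longest match 0.0.0.0/0 -> R10

no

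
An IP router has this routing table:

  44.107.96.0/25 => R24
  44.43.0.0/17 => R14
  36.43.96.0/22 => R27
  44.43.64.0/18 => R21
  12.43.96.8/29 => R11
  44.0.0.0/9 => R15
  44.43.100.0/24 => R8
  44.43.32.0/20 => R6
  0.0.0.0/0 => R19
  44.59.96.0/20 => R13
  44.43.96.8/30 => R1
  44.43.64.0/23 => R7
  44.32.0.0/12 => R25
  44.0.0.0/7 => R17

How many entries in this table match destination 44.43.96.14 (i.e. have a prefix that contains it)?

Prefixes containing 44.43.96.14:
  0.0.0.0/0 (default, matches everything)
  44.0.0.0/7 (44.0.0.0 - 45.255.255.255)
  44.0.0.0/9 (44.0.0.0 - 44.127.255.255)
  44.32.0.0/12 (44.32.0.0 - 44.47.255.255)
  44.43.0.0/17 (44.43.0.0 - 44.43.127.255)
  44.43.64.0/18 (44.43.64.0 - 44.43.127.255)
Total matching entries: 6.

6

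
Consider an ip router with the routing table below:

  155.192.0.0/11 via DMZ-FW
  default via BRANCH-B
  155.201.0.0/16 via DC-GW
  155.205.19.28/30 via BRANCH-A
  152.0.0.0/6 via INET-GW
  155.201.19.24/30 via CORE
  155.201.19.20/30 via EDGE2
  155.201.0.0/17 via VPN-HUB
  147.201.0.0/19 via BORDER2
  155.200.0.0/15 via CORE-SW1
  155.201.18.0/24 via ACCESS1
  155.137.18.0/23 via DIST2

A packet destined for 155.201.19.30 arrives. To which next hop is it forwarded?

VPN-HUB

Routes whose prefix contains 155.201.19.30:
  0.0.0.0/0 (default, matches everything) -> BRANCH-B
  152.0.0.0/6 (152.0.0.0 - 155.255.255.255) -> INET-GW
  155.192.0.0/11 (155.192.0.0 - 155.223.255.255) -> DMZ-FW
  155.200.0.0/15 (155.200.0.0 - 155.201.255.255) -> CORE-SW1
  155.201.0.0/16 (155.201.0.0 - 155.201.255.255) -> DC-GW
  155.201.0.0/17 (155.201.0.0 - 155.201.127.255) -> VPN-HUB
More-specific entries that do NOT match:
  155.205.19.28/30 (155.205.19.28 - 155.205.19.31) does not contain 155.201.19.30
  155.201.19.24/30 (155.201.19.24 - 155.201.19.27) does not contain 155.201.19.30
  155.201.19.20/30 (155.201.19.20 - 155.201.19.23) does not contain 155.201.19.30
  155.201.18.0/24 (155.201.18.0 - 155.201.18.255) does not contain 155.201.19.30
  155.137.18.0/23 (155.137.18.0 - 155.137.19.255) does not contain 155.201.19.30
  147.201.0.0/19 (147.201.0.0 - 147.201.31.255) does not contain 155.201.19.30
Longest matching prefix is /17 -> next hop VPN-HUB.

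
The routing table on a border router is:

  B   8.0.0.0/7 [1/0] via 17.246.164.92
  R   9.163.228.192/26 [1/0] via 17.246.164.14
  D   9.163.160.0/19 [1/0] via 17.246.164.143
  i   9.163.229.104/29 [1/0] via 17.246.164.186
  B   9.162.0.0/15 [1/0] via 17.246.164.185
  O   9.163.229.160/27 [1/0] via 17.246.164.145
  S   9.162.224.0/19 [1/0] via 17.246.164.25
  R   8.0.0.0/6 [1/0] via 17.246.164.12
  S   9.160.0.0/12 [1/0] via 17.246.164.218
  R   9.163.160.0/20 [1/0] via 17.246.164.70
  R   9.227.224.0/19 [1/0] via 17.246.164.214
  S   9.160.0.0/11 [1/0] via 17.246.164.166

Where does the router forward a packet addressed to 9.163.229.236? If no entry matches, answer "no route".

17.246.164.185

Routes whose prefix contains 9.163.229.236:
  8.0.0.0/6 (8.0.0.0 - 11.255.255.255) -> 17.246.164.12
  8.0.0.0/7 (8.0.0.0 - 9.255.255.255) -> 17.246.164.92
  9.160.0.0/11 (9.160.0.0 - 9.191.255.255) -> 17.246.164.166
  9.160.0.0/12 (9.160.0.0 - 9.175.255.255) -> 17.246.164.218
  9.162.0.0/15 (9.162.0.0 - 9.163.255.255) -> 17.246.164.185
More-specific entries that do NOT match:
  9.163.229.104/29 (9.163.229.104 - 9.163.229.111) does not contain 9.163.229.236
  9.163.229.160/27 (9.163.229.160 - 9.163.229.191) does not contain 9.163.229.236
  9.163.228.192/26 (9.163.228.192 - 9.163.228.255) does not contain 9.163.229.236
  9.163.160.0/20 (9.163.160.0 - 9.163.175.255) does not contain 9.163.229.236
  9.163.160.0/19 (9.163.160.0 - 9.163.191.255) does not contain 9.163.229.236
  9.162.224.0/19 (9.162.224.0 - 9.162.255.255) does not contain 9.163.229.236
  9.227.224.0/19 (9.227.224.0 - 9.227.255.255) does not contain 9.163.229.236
Longest matching prefix is /15 -> next hop 17.246.164.185.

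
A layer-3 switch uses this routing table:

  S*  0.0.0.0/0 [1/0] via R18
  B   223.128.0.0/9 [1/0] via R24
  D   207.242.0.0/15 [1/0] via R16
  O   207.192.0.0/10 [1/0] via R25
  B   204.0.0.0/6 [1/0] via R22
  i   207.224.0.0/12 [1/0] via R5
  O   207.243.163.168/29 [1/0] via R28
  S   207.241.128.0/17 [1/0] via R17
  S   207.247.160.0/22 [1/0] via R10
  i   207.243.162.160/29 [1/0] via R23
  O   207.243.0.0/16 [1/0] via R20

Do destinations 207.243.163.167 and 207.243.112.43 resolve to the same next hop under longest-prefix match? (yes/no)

yes

207.243.163.167: longest match 207.243.0.0/16 -> R20
207.243.112.43: longest match 207.243.0.0/16 -> R20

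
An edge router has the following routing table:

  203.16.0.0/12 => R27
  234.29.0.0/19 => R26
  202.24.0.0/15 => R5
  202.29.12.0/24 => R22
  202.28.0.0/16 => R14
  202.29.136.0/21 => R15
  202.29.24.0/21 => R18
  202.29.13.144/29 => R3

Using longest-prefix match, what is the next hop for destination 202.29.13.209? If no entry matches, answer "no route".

No entry's prefix contains 202.29.13.209; there is no default route.

no route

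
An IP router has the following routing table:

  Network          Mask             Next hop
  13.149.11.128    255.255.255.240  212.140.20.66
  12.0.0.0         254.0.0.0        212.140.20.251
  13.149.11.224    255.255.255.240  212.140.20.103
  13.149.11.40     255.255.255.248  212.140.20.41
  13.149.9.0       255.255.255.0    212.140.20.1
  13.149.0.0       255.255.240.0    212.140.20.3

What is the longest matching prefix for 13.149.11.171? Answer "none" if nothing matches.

13.149.0.0/20

Entries matching 13.149.11.171:
  12.0.0.0/7 (12.0.0.0 - 13.255.255.255)
  13.149.0.0/20 (13.149.0.0 - 13.149.15.255)
Most specific is 13.149.0.0/20.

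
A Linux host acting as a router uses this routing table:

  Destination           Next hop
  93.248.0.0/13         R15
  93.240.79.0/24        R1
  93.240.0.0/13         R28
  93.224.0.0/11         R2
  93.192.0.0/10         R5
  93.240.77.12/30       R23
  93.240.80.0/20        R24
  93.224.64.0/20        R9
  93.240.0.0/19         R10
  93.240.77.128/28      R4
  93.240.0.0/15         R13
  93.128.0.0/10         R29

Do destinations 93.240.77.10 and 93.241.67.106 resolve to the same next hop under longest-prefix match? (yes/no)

yes

93.240.77.10: longest match 93.240.0.0/15 -> R13
93.241.67.106: longest match 93.240.0.0/15 -> R13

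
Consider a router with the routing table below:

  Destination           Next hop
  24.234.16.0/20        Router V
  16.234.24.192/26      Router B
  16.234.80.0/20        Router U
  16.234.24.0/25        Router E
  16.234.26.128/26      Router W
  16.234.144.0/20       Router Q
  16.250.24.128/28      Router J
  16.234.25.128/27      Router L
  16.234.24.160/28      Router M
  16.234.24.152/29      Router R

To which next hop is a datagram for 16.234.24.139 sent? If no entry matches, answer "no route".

no route

No entry's prefix contains 16.234.24.139; there is no default route.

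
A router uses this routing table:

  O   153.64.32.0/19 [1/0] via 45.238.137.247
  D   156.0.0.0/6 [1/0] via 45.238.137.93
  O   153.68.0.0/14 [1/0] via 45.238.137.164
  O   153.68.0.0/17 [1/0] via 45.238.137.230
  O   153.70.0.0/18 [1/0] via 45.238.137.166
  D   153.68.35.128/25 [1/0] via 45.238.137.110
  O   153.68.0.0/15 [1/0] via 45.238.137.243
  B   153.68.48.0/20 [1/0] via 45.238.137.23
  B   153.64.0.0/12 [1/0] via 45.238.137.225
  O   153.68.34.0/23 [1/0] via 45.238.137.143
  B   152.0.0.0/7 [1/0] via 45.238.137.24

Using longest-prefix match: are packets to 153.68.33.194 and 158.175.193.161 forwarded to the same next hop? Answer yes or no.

153.68.33.194: longest match 153.68.0.0/17 -> 45.238.137.230
158.175.193.161: longest match 156.0.0.0/6 -> 45.238.137.93

no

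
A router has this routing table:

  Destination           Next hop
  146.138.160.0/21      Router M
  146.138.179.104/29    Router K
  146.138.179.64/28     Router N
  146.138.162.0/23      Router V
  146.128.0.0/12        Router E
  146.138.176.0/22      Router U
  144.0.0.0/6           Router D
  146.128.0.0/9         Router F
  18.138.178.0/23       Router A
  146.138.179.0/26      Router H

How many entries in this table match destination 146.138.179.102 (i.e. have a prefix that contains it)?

4

Prefixes containing 146.138.179.102:
  144.0.0.0/6 (144.0.0.0 - 147.255.255.255)
  146.128.0.0/9 (146.128.0.0 - 146.255.255.255)
  146.128.0.0/12 (146.128.0.0 - 146.143.255.255)
  146.138.176.0/22 (146.138.176.0 - 146.138.179.255)
Total matching entries: 4.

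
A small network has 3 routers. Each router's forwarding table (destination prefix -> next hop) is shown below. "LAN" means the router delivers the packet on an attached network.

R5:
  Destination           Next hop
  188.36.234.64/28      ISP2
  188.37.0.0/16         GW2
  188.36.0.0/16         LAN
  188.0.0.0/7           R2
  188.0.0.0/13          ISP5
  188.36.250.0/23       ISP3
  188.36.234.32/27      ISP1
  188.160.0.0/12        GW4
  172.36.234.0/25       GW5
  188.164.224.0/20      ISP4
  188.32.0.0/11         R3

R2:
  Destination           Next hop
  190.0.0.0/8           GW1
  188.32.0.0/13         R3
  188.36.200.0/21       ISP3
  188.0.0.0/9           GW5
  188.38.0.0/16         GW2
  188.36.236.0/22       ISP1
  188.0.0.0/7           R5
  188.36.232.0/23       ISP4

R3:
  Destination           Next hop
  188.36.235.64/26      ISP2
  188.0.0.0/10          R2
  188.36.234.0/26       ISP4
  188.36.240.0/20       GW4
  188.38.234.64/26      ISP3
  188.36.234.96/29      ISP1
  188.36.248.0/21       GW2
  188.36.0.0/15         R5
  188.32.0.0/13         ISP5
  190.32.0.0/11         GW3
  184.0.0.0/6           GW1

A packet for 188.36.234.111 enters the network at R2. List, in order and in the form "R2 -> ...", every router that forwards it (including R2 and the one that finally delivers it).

At R2: longest match for 188.36.234.111 is 188.32.0.0/13 -> R3
At R3: longest match for 188.36.234.111 is 188.36.0.0/15 -> R5
At R5: longest match for 188.36.234.111 is 188.36.0.0/16 -> LAN

R2 -> R3 -> R5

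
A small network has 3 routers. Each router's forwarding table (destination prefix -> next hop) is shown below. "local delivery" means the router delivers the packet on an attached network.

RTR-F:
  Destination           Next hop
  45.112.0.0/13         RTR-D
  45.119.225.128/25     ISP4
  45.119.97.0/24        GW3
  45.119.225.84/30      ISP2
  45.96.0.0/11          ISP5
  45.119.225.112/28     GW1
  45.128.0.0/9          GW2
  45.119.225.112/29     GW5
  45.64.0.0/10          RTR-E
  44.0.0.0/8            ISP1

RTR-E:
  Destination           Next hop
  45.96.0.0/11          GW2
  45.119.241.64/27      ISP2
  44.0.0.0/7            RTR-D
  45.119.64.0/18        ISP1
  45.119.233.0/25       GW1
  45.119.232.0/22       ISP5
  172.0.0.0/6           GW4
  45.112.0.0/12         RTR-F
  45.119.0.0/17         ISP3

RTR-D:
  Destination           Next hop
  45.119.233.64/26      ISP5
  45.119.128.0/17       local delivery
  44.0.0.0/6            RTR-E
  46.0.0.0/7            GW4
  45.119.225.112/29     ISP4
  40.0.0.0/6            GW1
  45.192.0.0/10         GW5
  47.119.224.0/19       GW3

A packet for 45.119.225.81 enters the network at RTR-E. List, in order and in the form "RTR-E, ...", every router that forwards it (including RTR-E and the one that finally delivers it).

RTR-E, RTR-F, RTR-D

At RTR-E: longest match for 45.119.225.81 is 45.112.0.0/12 -> RTR-F
At RTR-F: longest match for 45.119.225.81 is 45.112.0.0/13 -> RTR-D
At RTR-D: longest match for 45.119.225.81 is 45.119.128.0/17 -> local delivery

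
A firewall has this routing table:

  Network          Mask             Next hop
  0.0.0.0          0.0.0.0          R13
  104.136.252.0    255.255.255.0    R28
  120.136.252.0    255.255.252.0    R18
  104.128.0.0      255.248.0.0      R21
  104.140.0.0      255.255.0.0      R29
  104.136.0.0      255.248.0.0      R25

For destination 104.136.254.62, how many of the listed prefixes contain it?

Prefixes containing 104.136.254.62:
  0.0.0.0/0 (default, matches everything)
  104.136.0.0/13 (104.136.0.0 - 104.143.255.255)
Total matching entries: 2.

2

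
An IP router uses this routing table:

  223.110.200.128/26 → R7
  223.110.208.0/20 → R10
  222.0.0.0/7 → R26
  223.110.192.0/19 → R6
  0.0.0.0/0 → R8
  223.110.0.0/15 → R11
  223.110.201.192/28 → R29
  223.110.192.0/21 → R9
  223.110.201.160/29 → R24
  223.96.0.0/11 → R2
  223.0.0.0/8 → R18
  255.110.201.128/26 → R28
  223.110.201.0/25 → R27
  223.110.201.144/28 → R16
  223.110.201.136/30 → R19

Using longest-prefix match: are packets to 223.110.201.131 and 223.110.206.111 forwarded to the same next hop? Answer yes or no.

yes

223.110.201.131: longest match 223.110.192.0/19 -> R6
223.110.206.111: longest match 223.110.192.0/19 -> R6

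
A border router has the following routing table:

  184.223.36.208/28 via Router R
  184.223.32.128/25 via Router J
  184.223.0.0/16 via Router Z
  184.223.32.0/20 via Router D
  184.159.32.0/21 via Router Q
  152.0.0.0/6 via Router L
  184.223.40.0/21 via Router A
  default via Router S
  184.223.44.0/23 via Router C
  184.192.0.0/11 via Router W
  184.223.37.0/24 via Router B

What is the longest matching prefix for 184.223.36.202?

Entries matching 184.223.36.202:
  0.0.0.0/0 (default, matches everything)
  184.192.0.0/11 (184.192.0.0 - 184.223.255.255)
  184.223.0.0/16 (184.223.0.0 - 184.223.255.255)
  184.223.32.0/20 (184.223.32.0 - 184.223.47.255)
Most specific is 184.223.32.0/20.

184.223.32.0/20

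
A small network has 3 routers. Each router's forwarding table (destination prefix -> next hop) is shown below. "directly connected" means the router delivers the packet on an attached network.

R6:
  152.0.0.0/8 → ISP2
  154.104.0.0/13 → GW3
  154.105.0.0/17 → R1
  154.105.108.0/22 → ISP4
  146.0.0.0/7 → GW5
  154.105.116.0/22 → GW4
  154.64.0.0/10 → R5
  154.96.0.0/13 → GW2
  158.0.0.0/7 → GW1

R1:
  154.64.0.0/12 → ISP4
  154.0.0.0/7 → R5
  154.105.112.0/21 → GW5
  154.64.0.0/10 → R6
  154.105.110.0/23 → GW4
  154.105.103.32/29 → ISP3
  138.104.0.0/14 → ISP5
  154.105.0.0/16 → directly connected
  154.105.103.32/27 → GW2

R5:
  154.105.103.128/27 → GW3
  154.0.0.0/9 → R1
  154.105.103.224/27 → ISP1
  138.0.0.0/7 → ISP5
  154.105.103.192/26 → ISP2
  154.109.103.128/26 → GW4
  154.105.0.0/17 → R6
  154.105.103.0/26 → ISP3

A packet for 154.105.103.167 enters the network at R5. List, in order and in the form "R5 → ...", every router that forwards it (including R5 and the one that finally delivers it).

At R5: longest match for 154.105.103.167 is 154.105.0.0/17 -> R6
At R6: longest match for 154.105.103.167 is 154.105.0.0/17 -> R1
At R1: longest match for 154.105.103.167 is 154.105.0.0/16 -> directly connected

R5 → R6 → R1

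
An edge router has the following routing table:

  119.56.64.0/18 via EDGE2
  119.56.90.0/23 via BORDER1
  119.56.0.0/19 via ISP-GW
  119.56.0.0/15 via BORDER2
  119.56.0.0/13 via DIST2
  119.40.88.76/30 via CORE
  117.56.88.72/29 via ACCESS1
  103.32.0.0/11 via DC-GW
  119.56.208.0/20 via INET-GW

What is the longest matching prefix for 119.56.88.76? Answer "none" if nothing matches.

Entries matching 119.56.88.76:
  119.56.0.0/13 (119.56.0.0 - 119.63.255.255)
  119.56.0.0/15 (119.56.0.0 - 119.57.255.255)
  119.56.64.0/18 (119.56.64.0 - 119.56.127.255)
Most specific is 119.56.64.0/18.

119.56.64.0/18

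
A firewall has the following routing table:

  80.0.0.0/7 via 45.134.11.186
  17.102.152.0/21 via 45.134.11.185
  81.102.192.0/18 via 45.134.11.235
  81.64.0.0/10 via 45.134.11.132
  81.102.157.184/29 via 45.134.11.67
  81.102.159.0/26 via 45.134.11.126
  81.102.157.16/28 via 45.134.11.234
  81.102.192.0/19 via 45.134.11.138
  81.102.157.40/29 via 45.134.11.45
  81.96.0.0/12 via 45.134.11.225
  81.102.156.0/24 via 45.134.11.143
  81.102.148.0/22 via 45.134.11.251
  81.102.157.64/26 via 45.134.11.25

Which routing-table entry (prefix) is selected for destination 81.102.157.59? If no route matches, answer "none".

81.96.0.0/12

Entries matching 81.102.157.59:
  80.0.0.0/7 (80.0.0.0 - 81.255.255.255)
  81.64.0.0/10 (81.64.0.0 - 81.127.255.255)
  81.96.0.0/12 (81.96.0.0 - 81.111.255.255)
Most specific is 81.96.0.0/12.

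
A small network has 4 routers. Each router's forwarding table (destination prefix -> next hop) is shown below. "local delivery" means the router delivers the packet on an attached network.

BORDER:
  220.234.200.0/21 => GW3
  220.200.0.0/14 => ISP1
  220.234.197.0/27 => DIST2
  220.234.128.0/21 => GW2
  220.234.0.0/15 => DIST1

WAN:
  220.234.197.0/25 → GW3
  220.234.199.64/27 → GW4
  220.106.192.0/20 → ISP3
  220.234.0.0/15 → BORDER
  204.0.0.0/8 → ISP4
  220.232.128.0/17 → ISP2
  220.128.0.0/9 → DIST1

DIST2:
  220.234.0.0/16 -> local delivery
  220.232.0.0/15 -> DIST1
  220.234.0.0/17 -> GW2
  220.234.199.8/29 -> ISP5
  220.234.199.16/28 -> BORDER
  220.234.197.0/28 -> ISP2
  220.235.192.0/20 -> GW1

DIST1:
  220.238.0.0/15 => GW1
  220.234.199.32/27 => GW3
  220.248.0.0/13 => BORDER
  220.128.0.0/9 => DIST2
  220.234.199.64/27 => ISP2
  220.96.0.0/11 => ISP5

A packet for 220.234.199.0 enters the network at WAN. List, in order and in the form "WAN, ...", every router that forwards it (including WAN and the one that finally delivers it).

WAN, BORDER, DIST1, DIST2

At WAN: longest match for 220.234.199.0 is 220.234.0.0/15 -> BORDER
At BORDER: longest match for 220.234.199.0 is 220.234.0.0/15 -> DIST1
At DIST1: longest match for 220.234.199.0 is 220.128.0.0/9 -> DIST2
At DIST2: longest match for 220.234.199.0 is 220.234.0.0/16 -> local delivery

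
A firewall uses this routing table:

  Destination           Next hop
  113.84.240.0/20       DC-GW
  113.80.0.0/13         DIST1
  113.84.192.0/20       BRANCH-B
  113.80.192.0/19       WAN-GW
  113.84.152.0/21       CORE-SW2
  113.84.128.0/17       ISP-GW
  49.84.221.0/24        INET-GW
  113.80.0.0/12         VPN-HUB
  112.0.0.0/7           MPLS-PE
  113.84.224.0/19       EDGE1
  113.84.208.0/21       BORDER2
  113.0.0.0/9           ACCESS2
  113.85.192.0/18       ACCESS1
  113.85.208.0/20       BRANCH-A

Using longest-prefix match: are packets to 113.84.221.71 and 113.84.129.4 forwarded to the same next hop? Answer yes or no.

113.84.221.71: longest match 113.84.128.0/17 -> ISP-GW
113.84.129.4: longest match 113.84.128.0/17 -> ISP-GW

yes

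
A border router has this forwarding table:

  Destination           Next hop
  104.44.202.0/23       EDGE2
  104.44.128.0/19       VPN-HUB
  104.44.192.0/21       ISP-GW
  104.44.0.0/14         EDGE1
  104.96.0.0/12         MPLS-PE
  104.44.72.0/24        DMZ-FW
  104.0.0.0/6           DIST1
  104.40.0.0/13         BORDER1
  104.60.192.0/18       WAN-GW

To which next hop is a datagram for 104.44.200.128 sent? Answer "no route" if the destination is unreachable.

Routes whose prefix contains 104.44.200.128:
  104.0.0.0/6 (104.0.0.0 - 107.255.255.255) -> DIST1
  104.40.0.0/13 (104.40.0.0 - 104.47.255.255) -> BORDER1
  104.44.0.0/14 (104.44.0.0 - 104.47.255.255) -> EDGE1
More-specific entries that do NOT match:
  104.44.72.0/24 (104.44.72.0 - 104.44.72.255) does not contain 104.44.200.128
  104.44.202.0/23 (104.44.202.0 - 104.44.203.255) does not contain 104.44.200.128
  104.44.192.0/21 (104.44.192.0 - 104.44.199.255) does not contain 104.44.200.128
  104.44.128.0/19 (104.44.128.0 - 104.44.159.255) does not contain 104.44.200.128
  104.60.192.0/18 (104.60.192.0 - 104.60.255.255) does not contain 104.44.200.128
Longest matching prefix is /14 -> next hop EDGE1.

EDGE1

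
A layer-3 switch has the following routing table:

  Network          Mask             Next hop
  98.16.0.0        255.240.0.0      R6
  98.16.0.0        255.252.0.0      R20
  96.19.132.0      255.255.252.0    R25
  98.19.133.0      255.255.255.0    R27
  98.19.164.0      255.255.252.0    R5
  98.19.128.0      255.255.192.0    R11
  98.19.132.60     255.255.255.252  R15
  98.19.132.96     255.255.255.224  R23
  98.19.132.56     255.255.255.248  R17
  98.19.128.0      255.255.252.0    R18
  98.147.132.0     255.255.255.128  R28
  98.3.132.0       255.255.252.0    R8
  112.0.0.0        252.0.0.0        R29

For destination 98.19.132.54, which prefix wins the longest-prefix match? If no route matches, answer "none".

Entries matching 98.19.132.54:
  98.16.0.0/12 (98.16.0.0 - 98.31.255.255)
  98.16.0.0/14 (98.16.0.0 - 98.19.255.255)
  98.19.128.0/18 (98.19.128.0 - 98.19.191.255)
Most specific is 98.19.128.0/18.

98.19.128.0/18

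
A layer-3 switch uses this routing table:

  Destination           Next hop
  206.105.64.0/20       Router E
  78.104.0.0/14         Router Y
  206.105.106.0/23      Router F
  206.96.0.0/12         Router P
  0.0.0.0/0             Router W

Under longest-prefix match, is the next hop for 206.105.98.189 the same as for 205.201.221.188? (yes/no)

206.105.98.189: longest match 206.96.0.0/12 -> Router P
205.201.221.188: longest match 0.0.0.0/0 -> Router W

no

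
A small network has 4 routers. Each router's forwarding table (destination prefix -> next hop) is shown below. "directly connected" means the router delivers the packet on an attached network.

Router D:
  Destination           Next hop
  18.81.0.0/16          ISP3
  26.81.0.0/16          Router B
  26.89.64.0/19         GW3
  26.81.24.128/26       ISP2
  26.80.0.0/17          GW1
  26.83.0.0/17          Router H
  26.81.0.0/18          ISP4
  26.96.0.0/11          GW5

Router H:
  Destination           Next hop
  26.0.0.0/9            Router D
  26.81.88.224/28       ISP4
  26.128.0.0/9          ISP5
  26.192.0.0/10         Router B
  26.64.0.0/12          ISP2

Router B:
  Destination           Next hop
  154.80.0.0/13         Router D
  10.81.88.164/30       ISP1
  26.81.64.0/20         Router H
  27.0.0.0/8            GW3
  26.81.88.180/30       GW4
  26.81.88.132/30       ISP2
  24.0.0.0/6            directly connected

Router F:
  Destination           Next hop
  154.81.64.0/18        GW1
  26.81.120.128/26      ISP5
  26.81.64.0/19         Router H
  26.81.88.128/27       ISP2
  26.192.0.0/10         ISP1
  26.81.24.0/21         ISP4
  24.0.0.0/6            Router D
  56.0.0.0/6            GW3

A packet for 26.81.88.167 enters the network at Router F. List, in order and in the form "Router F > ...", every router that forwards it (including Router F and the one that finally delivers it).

At Router F: longest match for 26.81.88.167 is 26.81.64.0/19 -> Router H
At Router H: longest match for 26.81.88.167 is 26.0.0.0/9 -> Router D
At Router D: longest match for 26.81.88.167 is 26.81.0.0/16 -> Router B
At Router B: longest match for 26.81.88.167 is 24.0.0.0/6 -> directly connected

Router F > Router H > Router D > Router B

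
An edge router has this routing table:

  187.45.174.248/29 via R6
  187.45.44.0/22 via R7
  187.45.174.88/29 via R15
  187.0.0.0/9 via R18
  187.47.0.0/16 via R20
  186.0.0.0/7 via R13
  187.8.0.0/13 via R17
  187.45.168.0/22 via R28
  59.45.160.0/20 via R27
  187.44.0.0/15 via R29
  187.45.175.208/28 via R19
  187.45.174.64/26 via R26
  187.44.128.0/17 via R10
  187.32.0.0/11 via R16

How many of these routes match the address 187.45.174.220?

4

Prefixes containing 187.45.174.220:
  186.0.0.0/7 (186.0.0.0 - 187.255.255.255)
  187.0.0.0/9 (187.0.0.0 - 187.127.255.255)
  187.32.0.0/11 (187.32.0.0 - 187.63.255.255)
  187.44.0.0/15 (187.44.0.0 - 187.45.255.255)
Total matching entries: 4.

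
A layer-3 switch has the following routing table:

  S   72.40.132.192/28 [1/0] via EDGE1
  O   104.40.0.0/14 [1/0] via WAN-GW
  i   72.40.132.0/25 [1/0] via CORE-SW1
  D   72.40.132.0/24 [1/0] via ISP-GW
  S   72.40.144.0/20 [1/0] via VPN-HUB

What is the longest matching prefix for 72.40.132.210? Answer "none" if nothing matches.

72.40.132.0/24

Entries matching 72.40.132.210:
  72.40.132.0/24 (72.40.132.0 - 72.40.132.255)
Most specific is 72.40.132.0/24.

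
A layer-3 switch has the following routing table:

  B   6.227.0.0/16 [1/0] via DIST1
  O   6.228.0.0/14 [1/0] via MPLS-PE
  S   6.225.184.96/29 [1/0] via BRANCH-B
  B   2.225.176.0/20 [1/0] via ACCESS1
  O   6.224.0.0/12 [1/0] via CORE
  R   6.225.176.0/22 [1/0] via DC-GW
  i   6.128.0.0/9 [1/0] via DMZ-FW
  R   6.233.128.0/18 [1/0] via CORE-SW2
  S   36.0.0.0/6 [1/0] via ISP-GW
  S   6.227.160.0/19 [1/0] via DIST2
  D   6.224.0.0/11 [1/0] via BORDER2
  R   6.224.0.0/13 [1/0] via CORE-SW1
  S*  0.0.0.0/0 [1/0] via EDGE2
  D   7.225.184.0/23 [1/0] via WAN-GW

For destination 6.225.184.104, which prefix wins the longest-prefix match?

Entries matching 6.225.184.104:
  0.0.0.0/0 (default, matches everything)
  6.128.0.0/9 (6.128.0.0 - 6.255.255.255)
  6.224.0.0/11 (6.224.0.0 - 6.255.255.255)
  6.224.0.0/12 (6.224.0.0 - 6.239.255.255)
  6.224.0.0/13 (6.224.0.0 - 6.231.255.255)
Most specific is 6.224.0.0/13.

6.224.0.0/13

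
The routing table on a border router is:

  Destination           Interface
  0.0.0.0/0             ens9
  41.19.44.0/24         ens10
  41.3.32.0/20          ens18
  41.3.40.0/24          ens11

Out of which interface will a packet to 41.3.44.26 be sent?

Routes whose prefix contains 41.3.44.26:
  0.0.0.0/0 (default, matches everything) -> ens9
  41.3.32.0/20 (41.3.32.0 - 41.3.47.255) -> ens18
More-specific entries that do NOT match:
  41.19.44.0/24 (41.19.44.0 - 41.19.44.255) does not contain 41.3.44.26
  41.3.40.0/24 (41.3.40.0 - 41.3.40.255) does not contain 41.3.44.26
Longest matching prefix is /20 -> interface ens18.

ens18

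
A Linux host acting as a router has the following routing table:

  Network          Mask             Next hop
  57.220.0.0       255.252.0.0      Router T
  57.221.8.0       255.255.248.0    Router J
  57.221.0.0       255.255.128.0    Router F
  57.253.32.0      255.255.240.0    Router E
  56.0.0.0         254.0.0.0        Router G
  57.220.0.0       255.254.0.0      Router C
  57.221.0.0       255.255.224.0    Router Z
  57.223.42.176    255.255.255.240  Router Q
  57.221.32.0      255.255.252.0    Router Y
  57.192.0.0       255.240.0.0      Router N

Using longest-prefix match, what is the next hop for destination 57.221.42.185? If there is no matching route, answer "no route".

Router F

Routes whose prefix contains 57.221.42.185:
  56.0.0.0/7 (56.0.0.0 - 57.255.255.255) -> Router G
  57.220.0.0/14 (57.220.0.0 - 57.223.255.255) -> Router T
  57.220.0.0/15 (57.220.0.0 - 57.221.255.255) -> Router C
  57.221.0.0/17 (57.221.0.0 - 57.221.127.255) -> Router F
More-specific entries that do NOT match:
  57.223.42.176/28 (57.223.42.176 - 57.223.42.191) does not contain 57.221.42.185
  57.221.32.0/22 (57.221.32.0 - 57.221.35.255) does not contain 57.221.42.185
  57.221.8.0/21 (57.221.8.0 - 57.221.15.255) does not contain 57.221.42.185
  57.253.32.0/20 (57.253.32.0 - 57.253.47.255) does not contain 57.221.42.185
  57.221.0.0/19 (57.221.0.0 - 57.221.31.255) does not contain 57.221.42.185
Longest matching prefix is /17 -> next hop Router F.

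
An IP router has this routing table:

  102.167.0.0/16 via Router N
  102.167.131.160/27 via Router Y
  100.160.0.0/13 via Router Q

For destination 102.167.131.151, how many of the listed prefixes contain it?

Prefixes containing 102.167.131.151:
  102.167.0.0/16 (102.167.0.0 - 102.167.255.255)
Total matching entries: 1.

1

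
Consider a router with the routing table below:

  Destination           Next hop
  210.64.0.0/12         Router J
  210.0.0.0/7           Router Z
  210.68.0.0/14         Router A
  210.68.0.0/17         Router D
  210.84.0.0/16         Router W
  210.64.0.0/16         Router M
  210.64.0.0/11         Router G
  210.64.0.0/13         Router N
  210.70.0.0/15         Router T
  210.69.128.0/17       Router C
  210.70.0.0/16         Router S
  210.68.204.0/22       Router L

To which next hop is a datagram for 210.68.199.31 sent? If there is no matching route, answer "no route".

Router A

Routes whose prefix contains 210.68.199.31:
  210.0.0.0/7 (210.0.0.0 - 211.255.255.255) -> Router Z
  210.64.0.0/11 (210.64.0.0 - 210.95.255.255) -> Router G
  210.64.0.0/12 (210.64.0.0 - 210.79.255.255) -> Router J
  210.64.0.0/13 (210.64.0.0 - 210.71.255.255) -> Router N
  210.68.0.0/14 (210.68.0.0 - 210.71.255.255) -> Router A
More-specific entries that do NOT match:
  210.68.204.0/22 (210.68.204.0 - 210.68.207.255) does not contain 210.68.199.31
  210.68.0.0/17 (210.68.0.0 - 210.68.127.255) does not contain 210.68.199.31
  210.69.128.0/17 (210.69.128.0 - 210.69.255.255) does not contain 210.68.199.31
  210.84.0.0/16 (210.84.0.0 - 210.84.255.255) does not contain 210.68.199.31
  210.64.0.0/16 (210.64.0.0 - 210.64.255.255) does not contain 210.68.199.31
  210.70.0.0/16 (210.70.0.0 - 210.70.255.255) does not contain 210.68.199.31
  210.70.0.0/15 (210.70.0.0 - 210.71.255.255) does not contain 210.68.199.31
Longest matching prefix is /14 -> next hop Router A.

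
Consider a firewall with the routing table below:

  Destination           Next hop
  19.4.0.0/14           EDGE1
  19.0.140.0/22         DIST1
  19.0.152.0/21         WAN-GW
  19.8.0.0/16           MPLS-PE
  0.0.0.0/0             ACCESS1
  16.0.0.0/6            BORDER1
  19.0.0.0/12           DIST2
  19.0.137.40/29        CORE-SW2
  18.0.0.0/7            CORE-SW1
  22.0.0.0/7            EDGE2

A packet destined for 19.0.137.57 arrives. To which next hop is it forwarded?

DIST2

Routes whose prefix contains 19.0.137.57:
  0.0.0.0/0 (default, matches everything) -> ACCESS1
  16.0.0.0/6 (16.0.0.0 - 19.255.255.255) -> BORDER1
  18.0.0.0/7 (18.0.0.0 - 19.255.255.255) -> CORE-SW1
  19.0.0.0/12 (19.0.0.0 - 19.15.255.255) -> DIST2
More-specific entries that do NOT match:
  19.0.137.40/29 (19.0.137.40 - 19.0.137.47) does not contain 19.0.137.57
  19.0.140.0/22 (19.0.140.0 - 19.0.143.255) does not contain 19.0.137.57
  19.0.152.0/21 (19.0.152.0 - 19.0.159.255) does not contain 19.0.137.57
  19.8.0.0/16 (19.8.0.0 - 19.8.255.255) does not contain 19.0.137.57
  19.4.0.0/14 (19.4.0.0 - 19.7.255.255) does not contain 19.0.137.57
Longest matching prefix is /12 -> next hop DIST2.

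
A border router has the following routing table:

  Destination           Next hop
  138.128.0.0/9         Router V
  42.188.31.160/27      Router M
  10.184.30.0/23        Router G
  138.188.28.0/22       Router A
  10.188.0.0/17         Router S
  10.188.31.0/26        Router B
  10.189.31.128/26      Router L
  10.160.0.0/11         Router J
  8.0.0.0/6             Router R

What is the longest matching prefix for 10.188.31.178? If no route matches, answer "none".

10.188.0.0/17

Entries matching 10.188.31.178:
  8.0.0.0/6 (8.0.0.0 - 11.255.255.255)
  10.160.0.0/11 (10.160.0.0 - 10.191.255.255)
  10.188.0.0/17 (10.188.0.0 - 10.188.127.255)
Most specific is 10.188.0.0/17.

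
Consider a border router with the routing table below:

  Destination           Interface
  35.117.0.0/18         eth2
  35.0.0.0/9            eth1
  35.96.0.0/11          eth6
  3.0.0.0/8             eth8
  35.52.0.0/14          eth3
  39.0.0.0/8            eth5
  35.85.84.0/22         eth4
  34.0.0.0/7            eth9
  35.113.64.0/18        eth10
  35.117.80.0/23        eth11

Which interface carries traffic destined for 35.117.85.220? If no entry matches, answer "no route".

Routes whose prefix contains 35.117.85.220:
  34.0.0.0/7 (34.0.0.0 - 35.255.255.255) -> eth9
  35.0.0.0/9 (35.0.0.0 - 35.127.255.255) -> eth1
  35.96.0.0/11 (35.96.0.0 - 35.127.255.255) -> eth6
More-specific entries that do NOT match:
  35.117.80.0/23 (35.117.80.0 - 35.117.81.255) does not contain 35.117.85.220
  35.85.84.0/22 (35.85.84.0 - 35.85.87.255) does not contain 35.117.85.220
  35.117.0.0/18 (35.117.0.0 - 35.117.63.255) does not contain 35.117.85.220
  35.113.64.0/18 (35.113.64.0 - 35.113.127.255) does not contain 35.117.85.220
  35.52.0.0/14 (35.52.0.0 - 35.55.255.255) does not contain 35.117.85.220
Longest matching prefix is /11 -> interface eth6.

eth6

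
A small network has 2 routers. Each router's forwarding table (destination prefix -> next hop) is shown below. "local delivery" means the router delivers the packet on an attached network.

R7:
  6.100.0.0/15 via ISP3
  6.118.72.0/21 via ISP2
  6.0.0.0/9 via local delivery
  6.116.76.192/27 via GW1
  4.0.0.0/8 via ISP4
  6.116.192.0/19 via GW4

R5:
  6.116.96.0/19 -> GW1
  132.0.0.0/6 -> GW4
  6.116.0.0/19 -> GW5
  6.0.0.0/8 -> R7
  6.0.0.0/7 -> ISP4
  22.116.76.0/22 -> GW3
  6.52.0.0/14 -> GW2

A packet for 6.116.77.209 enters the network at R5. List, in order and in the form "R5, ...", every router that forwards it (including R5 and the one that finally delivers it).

R5, R7

At R5: longest match for 6.116.77.209 is 6.0.0.0/8 -> R7
At R7: longest match for 6.116.77.209 is 6.0.0.0/9 -> local delivery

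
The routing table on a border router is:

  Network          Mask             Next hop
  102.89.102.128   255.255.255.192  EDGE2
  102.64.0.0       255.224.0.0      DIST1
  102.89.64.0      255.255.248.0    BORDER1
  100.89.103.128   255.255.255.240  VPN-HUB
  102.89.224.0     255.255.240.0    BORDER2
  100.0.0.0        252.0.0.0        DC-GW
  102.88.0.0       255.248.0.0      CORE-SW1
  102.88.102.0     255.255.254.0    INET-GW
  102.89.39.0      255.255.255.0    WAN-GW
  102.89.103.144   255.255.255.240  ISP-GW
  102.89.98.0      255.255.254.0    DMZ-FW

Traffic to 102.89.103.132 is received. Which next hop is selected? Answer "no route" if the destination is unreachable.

Routes whose prefix contains 102.89.103.132:
  100.0.0.0/6 (100.0.0.0 - 103.255.255.255) -> DC-GW
  102.64.0.0/11 (102.64.0.0 - 102.95.255.255) -> DIST1
  102.88.0.0/13 (102.88.0.0 - 102.95.255.255) -> CORE-SW1
More-specific entries that do NOT match:
  100.89.103.128/28 (100.89.103.128 - 100.89.103.143) does not contain 102.89.103.132
  102.89.103.144/28 (102.89.103.144 - 102.89.103.159) does not contain 102.89.103.132
  102.89.102.128/26 (102.89.102.128 - 102.89.102.191) does not contain 102.89.103.132
  102.89.39.0/24 (102.89.39.0 - 102.89.39.255) does not contain 102.89.103.132
  102.88.102.0/23 (102.88.102.0 - 102.88.103.255) does not contain 102.89.103.132
  102.89.98.0/23 (102.89.98.0 - 102.89.99.255) does not contain 102.89.103.132
  102.89.64.0/21 (102.89.64.0 - 102.89.71.255) does not contain 102.89.103.132
  102.89.224.0/20 (102.89.224.0 - 102.89.239.255) does not contain 102.89.103.132
Longest matching prefix is /13 -> next hop CORE-SW1.

CORE-SW1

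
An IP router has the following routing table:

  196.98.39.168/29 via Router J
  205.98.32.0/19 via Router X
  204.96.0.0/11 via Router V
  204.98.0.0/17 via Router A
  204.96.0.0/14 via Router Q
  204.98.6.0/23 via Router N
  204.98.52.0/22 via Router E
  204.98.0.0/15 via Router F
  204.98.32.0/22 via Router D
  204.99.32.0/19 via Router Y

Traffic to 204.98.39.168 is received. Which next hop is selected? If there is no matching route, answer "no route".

Routes whose prefix contains 204.98.39.168:
  204.96.0.0/11 (204.96.0.0 - 204.127.255.255) -> Router V
  204.96.0.0/14 (204.96.0.0 - 204.99.255.255) -> Router Q
  204.98.0.0/15 (204.98.0.0 - 204.99.255.255) -> Router F
  204.98.0.0/17 (204.98.0.0 - 204.98.127.255) -> Router A
More-specific entries that do NOT match:
  196.98.39.168/29 (196.98.39.168 - 196.98.39.175) does not contain 204.98.39.168
  204.98.6.0/23 (204.98.6.0 - 204.98.7.255) does not contain 204.98.39.168
  204.98.52.0/22 (204.98.52.0 - 204.98.55.255) does not contain 204.98.39.168
  204.98.32.0/22 (204.98.32.0 - 204.98.35.255) does not contain 204.98.39.168
  205.98.32.0/19 (205.98.32.0 - 205.98.63.255) does not contain 204.98.39.168
  204.99.32.0/19 (204.99.32.0 - 204.99.63.255) does not contain 204.98.39.168
Longest matching prefix is /17 -> next hop Router A.

Router A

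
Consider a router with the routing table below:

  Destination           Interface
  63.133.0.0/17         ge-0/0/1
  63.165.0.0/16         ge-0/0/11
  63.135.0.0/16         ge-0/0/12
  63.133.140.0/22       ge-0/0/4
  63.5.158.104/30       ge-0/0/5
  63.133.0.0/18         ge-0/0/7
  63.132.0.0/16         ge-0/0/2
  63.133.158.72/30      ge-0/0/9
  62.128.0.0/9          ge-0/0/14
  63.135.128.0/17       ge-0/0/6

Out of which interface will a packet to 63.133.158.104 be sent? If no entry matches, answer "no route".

No entry's prefix contains 63.133.158.104; there is no default route.

no route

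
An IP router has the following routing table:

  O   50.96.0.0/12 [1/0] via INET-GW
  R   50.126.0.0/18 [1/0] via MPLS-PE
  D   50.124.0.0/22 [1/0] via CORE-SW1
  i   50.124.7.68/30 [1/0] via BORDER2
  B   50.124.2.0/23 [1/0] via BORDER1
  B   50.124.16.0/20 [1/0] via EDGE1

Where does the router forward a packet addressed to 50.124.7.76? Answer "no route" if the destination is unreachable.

No entry's prefix contains 50.124.7.76; there is no default route.

no route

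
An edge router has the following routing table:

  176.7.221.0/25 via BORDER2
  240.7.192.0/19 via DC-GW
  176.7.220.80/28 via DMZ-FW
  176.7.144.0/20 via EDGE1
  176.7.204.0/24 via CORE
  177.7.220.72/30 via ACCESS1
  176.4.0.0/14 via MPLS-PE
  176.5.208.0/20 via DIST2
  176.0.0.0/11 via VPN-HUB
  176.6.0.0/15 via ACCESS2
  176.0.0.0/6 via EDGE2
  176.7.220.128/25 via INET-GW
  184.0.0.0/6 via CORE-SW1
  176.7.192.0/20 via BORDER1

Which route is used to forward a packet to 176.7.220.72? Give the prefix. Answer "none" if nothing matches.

176.6.0.0/15

Entries matching 176.7.220.72:
  176.0.0.0/6 (176.0.0.0 - 179.255.255.255)
  176.0.0.0/11 (176.0.0.0 - 176.31.255.255)
  176.4.0.0/14 (176.4.0.0 - 176.7.255.255)
  176.6.0.0/15 (176.6.0.0 - 176.7.255.255)
Most specific is 176.6.0.0/15.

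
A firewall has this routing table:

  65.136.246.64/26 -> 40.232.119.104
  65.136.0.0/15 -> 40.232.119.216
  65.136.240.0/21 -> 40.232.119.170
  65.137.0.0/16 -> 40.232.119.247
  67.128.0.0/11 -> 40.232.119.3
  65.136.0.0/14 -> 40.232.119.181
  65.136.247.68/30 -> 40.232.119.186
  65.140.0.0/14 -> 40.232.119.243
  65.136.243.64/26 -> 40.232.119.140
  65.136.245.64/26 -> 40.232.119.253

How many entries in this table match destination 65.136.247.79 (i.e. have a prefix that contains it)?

Prefixes containing 65.136.247.79:
  65.136.0.0/14 (65.136.0.0 - 65.139.255.255)
  65.136.0.0/15 (65.136.0.0 - 65.137.255.255)
  65.136.240.0/21 (65.136.240.0 - 65.136.247.255)
Total matching entries: 3.

3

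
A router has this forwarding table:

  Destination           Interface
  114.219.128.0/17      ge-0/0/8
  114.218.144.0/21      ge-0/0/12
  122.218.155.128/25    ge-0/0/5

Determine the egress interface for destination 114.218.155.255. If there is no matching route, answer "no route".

No entry's prefix contains 114.218.155.255; there is no default route.

no route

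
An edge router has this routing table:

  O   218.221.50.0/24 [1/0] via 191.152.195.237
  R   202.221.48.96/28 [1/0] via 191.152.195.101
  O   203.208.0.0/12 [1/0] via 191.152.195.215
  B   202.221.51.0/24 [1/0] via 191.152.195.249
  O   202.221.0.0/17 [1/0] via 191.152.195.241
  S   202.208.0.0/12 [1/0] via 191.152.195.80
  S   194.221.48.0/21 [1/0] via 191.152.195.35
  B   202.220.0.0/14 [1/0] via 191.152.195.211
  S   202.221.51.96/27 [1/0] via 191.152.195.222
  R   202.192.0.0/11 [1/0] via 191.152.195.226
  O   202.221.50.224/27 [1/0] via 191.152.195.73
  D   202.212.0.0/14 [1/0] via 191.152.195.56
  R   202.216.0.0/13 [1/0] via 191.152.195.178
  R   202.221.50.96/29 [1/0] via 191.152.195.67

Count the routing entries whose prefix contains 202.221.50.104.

5

Prefixes containing 202.221.50.104:
  202.192.0.0/11 (202.192.0.0 - 202.223.255.255)
  202.208.0.0/12 (202.208.0.0 - 202.223.255.255)
  202.216.0.0/13 (202.216.0.0 - 202.223.255.255)
  202.220.0.0/14 (202.220.0.0 - 202.223.255.255)
  202.221.0.0/17 (202.221.0.0 - 202.221.127.255)
Total matching entries: 5.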